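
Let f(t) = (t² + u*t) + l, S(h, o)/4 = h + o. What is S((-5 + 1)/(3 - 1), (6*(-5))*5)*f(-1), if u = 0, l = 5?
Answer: -3648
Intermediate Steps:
S(h, o) = 4*h + 4*o (S(h, o) = 4*(h + o) = 4*h + 4*o)
f(t) = 5 + t² (f(t) = (t² + 0*t) + 5 = (t² + 0) + 5 = t² + 5 = 5 + t²)
S((-5 + 1)/(3 - 1), (6*(-5))*5)*f(-1) = (4*((-5 + 1)/(3 - 1)) + 4*((6*(-5))*5))*(5 + (-1)²) = (4*(-4/2) + 4*(-30*5))*(5 + 1) = (4*(-4*½) + 4*(-150))*6 = (4*(-2) - 600)*6 = (-8 - 600)*6 = -608*6 = -3648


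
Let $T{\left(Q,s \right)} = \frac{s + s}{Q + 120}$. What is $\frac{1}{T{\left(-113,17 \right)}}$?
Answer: $\frac{7}{34} \approx 0.20588$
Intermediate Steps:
$T{\left(Q,s \right)} = \frac{2 s}{120 + Q}$
$\frac{1}{T{\left(-113,17 \right)}} = \frac{1}{2 \cdot 17 \frac{1}{120 - 113}} = \frac{1}{2 \cdot 17 \cdot \frac{1}{7}} = \frac{1}{\frac{34}{7}} = \frac{7}{34}$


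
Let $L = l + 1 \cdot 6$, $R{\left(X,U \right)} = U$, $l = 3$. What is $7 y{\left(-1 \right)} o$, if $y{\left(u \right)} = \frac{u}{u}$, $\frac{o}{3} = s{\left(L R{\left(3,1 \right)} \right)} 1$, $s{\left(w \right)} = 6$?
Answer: $126$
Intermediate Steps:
$L = 9$ ($L = 3 + 1 \cdot 6 = 3 + 6 = 9$)
$o = 18$ ($o = 3 \cdot 6 \cdot 1 = 3 \cdot 6 = 18$)
$y{\left(u \right)} = 1$
$7 y{\left(-1 \right)} o = 7 \cdot 1 \cdot 18 = 7 \cdot 18 = 126$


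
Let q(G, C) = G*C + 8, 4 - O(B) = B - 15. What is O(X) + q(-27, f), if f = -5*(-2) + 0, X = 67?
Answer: -310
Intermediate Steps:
f = 10 (f = 10 + 0 = 10)
O(B) = 19 - B (O(B) = 4 - (B - 15) = 4 - (-15 + B) = 4 + (15 - B) = 19 - B)
q(G, C) = 8 + C*G (q(G, C) = C*G + 8 = 8 + C*G)
O(X) + q(-27, f) = (19 - 1*67) + (8 + 10*(-27)) = (19 - 67) + (8 - 270) = -48 - 262 = -310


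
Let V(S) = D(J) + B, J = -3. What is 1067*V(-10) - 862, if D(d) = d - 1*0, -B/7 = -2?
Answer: 10875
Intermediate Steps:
B = 14 (B = -7*(-2) = 14)
D(d) = d (D(d) = d + 0 = d)
V(S) = 11 (V(S) = -3 + 14 = 11)
1067*V(-10) - 862 = 1067*11 - 862 = 11737 - 862 = 10875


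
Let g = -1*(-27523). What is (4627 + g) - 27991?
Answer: 4159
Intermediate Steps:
g = 27523
(4627 + g) - 27991 = (4627 + 27523) - 27991 = 32150 - 27991 = 4159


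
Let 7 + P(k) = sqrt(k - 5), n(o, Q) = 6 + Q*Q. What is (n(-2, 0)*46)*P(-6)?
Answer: -1932 + 276*I*sqrt(11) ≈ -1932.0 + 915.39*I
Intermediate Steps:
n(o, Q) = 6 + Q**2
P(k) = -7 + sqrt(-5 + k) (P(k) = -7 + sqrt(k - 5) = -7 + sqrt(-5 + k))
(n(-2, 0)*46)*P(-6) = ((6 + 0**2)*46)*(-7 + sqrt(-5 - 6)) = ((6 + 0)*46)*(-7 + sqrt(-11)) = (6*46)*(-7 + I*sqrt(11)) = 276*(-7 + I*sqrt(11)) = -1932 + 276*I*sqrt(11)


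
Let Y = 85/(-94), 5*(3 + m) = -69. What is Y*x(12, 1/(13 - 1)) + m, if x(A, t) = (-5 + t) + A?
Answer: -130877/5640 ≈ -23.205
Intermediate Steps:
m = -84/5 (m = -3 + (⅕)*(-69) = -3 - 69/5 = -84/5 ≈ -16.800)
x(A, t) = -5 + A + t
Y = -85/94 (Y = 85*(-1/94) = -85/94 ≈ -0.90425)
Y*x(12, 1/(13 - 1)) + m = -85*(-5 + 12 + 1/(13 - 1))/94 - 84/5 = -85*(-5 + 12 + 1/12)/94 - 84/5 = -85/94*85/12 - 84/5 = -7225/1128 - 84/5 = -130877/5640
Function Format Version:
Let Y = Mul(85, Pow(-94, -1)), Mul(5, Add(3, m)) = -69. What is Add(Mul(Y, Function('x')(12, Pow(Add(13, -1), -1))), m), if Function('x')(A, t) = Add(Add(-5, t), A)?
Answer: Rational(-130877, 5640) ≈ -23.205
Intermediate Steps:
m = Rational(-84, 5) (m = Add(-3, Mul(Rational(1, 5), -69)) = Add(-3, Rational(-69, 5)) = Rational(-84, 5) ≈ -16.800)
Function('x')(A, t) = Add(-5, A, t)
Y = Rational(-85, 94) (Y = Mul(85, Rational(-1, 94)) = Rational(-85, 94) ≈ -0.90425)
Add(Mul(Y, Function('x')(12, Pow(Add(13, -1), -1))), m) = Add(Mul(Rational(-85, 94), Add(-5, 12, Pow(Add(13, -1), -1))), Rational(-84, 5)) = Add(Mul(Rational(-85, 94), Add(-5, 12, Pow(12, -1))), Rational(-84, 5)) = Add(Mul(Rational(-85, 94), Add(-5, 12, Rational(1, 12))), Rational(-84, 5)) = Add(Mul(Rational(-85, 94), Rational(85, 12)), Rational(-84, 5)) = Add(Rational(-7225, 1128), Rational(-84, 5)) = Rational(-130877, 5640)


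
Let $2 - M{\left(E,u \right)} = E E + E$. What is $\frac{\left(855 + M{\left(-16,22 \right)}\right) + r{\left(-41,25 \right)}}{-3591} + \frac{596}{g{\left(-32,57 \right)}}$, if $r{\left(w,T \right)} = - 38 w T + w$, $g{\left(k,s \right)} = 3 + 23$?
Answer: $\frac{556280}{46683} \approx 11.916$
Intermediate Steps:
$g{\left(k,s \right)} = 26$
$r{\left(w,T \right)} = w - 38 T w$ ($r{\left(w,T \right)} = - 38 T w + w = w - 38 T w$)
$M{\left(E,u \right)} = 2 - E - E^{2}$ ($M{\left(E,u \right)} = 2 - \left(E E + E\right) = 2 - \left(E^{2} + E\right) = 2 - \left(E + E^{2}\right) = 2 - E - E^{2}$)
$\frac{\left(855 + M{\left(-16,22 \right)}\right) + r{\left(-41,25 \right)}}{-3591} + \frac{596}{g{\left(-32,57 \right)}} = \frac{\left(855 - 238\right) - 41 \left(1 - 950\right)}{-3591} + \frac{596}{26} = \left(\left(855 + \left(2 + 16 - 256\right)\right) - 41 \left(1 - 950\right)\right) \left(- \frac{1}{3591}\right) + 596 \cdot \frac{1}{26} = \left(\left(855 + \left(2 + 16 - 256\right)\right) - -38909\right) \left(- \frac{1}{3591}\right) + \frac{298}{13} = \left(\left(855 - 238\right) + 38909\right) \left(- \frac{1}{3591}\right) + \frac{298}{13} = \left(617 + 38909\right) \left(- \frac{1}{3591}\right) + \frac{298}{13} = 39526 \left(- \frac{1}{3591}\right) + \frac{298}{13} = - \frac{39526}{3591} + \frac{298}{13} = \frac{556280}{46683}$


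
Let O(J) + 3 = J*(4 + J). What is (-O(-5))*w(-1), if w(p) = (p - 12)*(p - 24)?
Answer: -650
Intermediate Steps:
O(J) = -3 + J*(4 + J)
w(p) = (-24 + p)*(-12 + p) (w(p) = (-12 + p)*(-24 + p) = (-24 + p)*(-12 + p))
(-O(-5))*w(-1) = (-(-3 + (-5)² + 4*(-5)))*(288 + (-1)² - 36*(-1)) = (-(-3 + 25 - 20))*(288 + 1 + 36) = -1*2*325 = -2*325 = -650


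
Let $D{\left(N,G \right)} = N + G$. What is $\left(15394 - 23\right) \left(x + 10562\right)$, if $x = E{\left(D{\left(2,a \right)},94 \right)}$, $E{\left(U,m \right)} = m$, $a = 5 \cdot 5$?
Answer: $163793376$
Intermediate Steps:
$a = 25$
$D{\left(N,G \right)} = G + N$
$x = 94$
$\left(15394 - 23\right) \left(x + 10562\right) = \left(15394 - 23\right) \left(94 + 10562\right) = 15371 \cdot 10656 = 163793376$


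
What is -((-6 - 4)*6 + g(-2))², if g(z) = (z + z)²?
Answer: -1936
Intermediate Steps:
g(z) = 4*z² (g(z) = (2*z)² = 4*z²)
-((-6 - 4)*6 + g(-2))² = -((-6 - 4)*6 + 4*(-2)²)² = -(-10*6 + 4*4)² = -(-60 + 16)² = -1*(-44)² = -1*1936 = -1936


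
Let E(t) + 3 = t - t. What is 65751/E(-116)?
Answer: -21917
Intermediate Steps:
E(t) = -3 (E(t) = -3 + (t - t) = -3 + 0 = -3)
65751/E(-116) = 65751/(-3) = 65751*(-⅓) = -21917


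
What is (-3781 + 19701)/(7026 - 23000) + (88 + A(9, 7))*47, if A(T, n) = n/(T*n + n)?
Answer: 330638109/79870 ≈ 4139.7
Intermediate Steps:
A(T, n) = n/(n + T*n)
(-3781 + 19701)/(7026 - 23000) + (88 + A(9, 7))*47 = (-3781 + 19701)/(7026 - 23000) + (88 + 1/(1 + 9))*47 = 15920/(-15974) + (88 + 1/10)*47 = 15920*(-1/15974) + (88 + 1/10)*47 = -7960/7987 + (881/10)*47 = -7960/7987 + 41407/10 = 330638109/79870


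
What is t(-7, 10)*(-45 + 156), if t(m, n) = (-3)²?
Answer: 999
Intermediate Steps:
t(m, n) = 9
t(-7, 10)*(-45 + 156) = 9*(-45 + 156) = 9*111 = 999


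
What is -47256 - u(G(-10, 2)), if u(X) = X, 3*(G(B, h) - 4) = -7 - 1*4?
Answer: -141769/3 ≈ -47256.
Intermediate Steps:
G(B, h) = ⅓ (G(B, h) = 4 + (-7 - 1*4)/3 = 4 + (-7 - 4)/3 = 4 + (⅓)*(-11) = 4 - 11/3 = ⅓)
-47256 - u(G(-10, 2)) = -47256 - 1*⅓ = -47256 - ⅓ = -141769/3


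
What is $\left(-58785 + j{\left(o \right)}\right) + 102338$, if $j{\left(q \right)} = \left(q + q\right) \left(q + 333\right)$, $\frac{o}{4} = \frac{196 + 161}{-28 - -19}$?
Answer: $- \frac{105919}{9} \approx -11769.0$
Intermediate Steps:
$o = - \frac{476}{3}$ ($o = 4 \frac{196 + 161}{-28 - -19} = 4 \frac{357}{-28 + \left(-106 + 125\right)} = 4 \frac{357}{-28 + 19} = 4 \frac{357}{-9} = 4 \cdot 357 \left(- \frac{1}{9}\right) = 4 \left(- \frac{119}{3}\right) = - \frac{476}{3} \approx -158.67$)
$j{\left(q \right)} = 2 q \left(333 + q\right)$
$\left(-58785 + j{\left(o \right)}\right) + 102338 = \left(-58785 + 2 \left(- \frac{476}{3}\right) \left(333 - \frac{476}{3}\right)\right) + 102338 = \left(-58785 + 2 \left(- \frac{476}{3}\right) \frac{523}{3}\right) + 102338 = \left(-58785 - \frac{497896}{9}\right) + 102338 = - \frac{1026961}{9} + 102338 = - \frac{105919}{9}$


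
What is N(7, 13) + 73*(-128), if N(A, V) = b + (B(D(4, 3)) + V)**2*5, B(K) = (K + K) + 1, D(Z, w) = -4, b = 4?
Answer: -9160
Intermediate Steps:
B(K) = 1 + 2*K (B(K) = 2*K + 1 = 1 + 2*K)
N(A, V) = 4 + 5*(-7 + V)**2 (N(A, V) = 4 + ((1 + 2*(-4)) + V)**2*5 = 4 + ((1 - 8) + V)**2*5 = 4 + (-7 + V)**2*5 = 4 + 5*(-7 + V)**2)
N(7, 13) + 73*(-128) = (4 + 5*(-7 + 13)**2) + 73*(-128) = (4 + 5*6**2) - 9344 = (4 + 5*36) - 9344 = (4 + 180) - 9344 = 184 - 9344 = -9160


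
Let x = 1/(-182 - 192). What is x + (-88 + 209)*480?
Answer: 21721919/374 ≈ 58080.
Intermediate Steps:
x = -1/374 (x = 1/(-374) = -1/374 ≈ -0.0026738)
x + (-88 + 209)*480 = -1/374 + (-88 + 209)*480 = -1/374 + 121*480 = -1/374 + 58080 = 21721919/374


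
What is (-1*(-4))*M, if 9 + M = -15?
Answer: -96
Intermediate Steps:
M = -24 (M = -9 - 15 = -24)
(-1*(-4))*M = -1*(-4)*(-24) = 4*(-24) = -96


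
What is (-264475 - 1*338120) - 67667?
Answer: -670262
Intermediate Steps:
(-264475 - 1*338120) - 67667 = (-264475 - 338120) - 67667 = -602595 - 67667 = -670262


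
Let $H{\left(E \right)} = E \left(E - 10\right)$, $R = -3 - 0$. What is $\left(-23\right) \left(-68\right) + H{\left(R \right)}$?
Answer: $1603$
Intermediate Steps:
$R = -3$ ($R = -3 + 0 = -3$)
$H{\left(E \right)} = E \left(-10 + E\right)$
$\left(-23\right) \left(-68\right) + H{\left(R \right)} = \left(-23\right) \left(-68\right) - 3 \left(-10 - 3\right) = 1564 - -39 = 1564 + 39 = 1603$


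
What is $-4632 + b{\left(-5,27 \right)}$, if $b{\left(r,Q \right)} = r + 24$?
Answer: $-4613$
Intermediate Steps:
$b{\left(r,Q \right)} = 24 + r$
$-4632 + b{\left(-5,27 \right)} = -4632 + \left(24 - 5\right) = -4632 + 19 = -4613$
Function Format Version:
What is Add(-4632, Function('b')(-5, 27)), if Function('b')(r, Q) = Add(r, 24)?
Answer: -4613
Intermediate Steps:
Function('b')(r, Q) = Add(24, r)
Add(-4632, Function('b')(-5, 27)) = Add(-4632, Add(24, -5)) = Add(-4632, 19) = -4613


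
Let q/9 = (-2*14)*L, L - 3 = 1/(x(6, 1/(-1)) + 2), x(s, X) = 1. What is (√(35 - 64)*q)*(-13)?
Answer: 10920*I*√29 ≈ 58806.0*I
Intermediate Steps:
L = 10/3 (L = 3 + 1/(1 + 2) = 3 + 1/3 = 3 + ⅓ = 10/3 ≈ 3.3333)
q = -840 (q = 9*(-2*14*(10/3)) = 9*(-28*10/3) = 9*(-280/3) = -840)
(√(35 - 64)*q)*(-13) = (√(35 - 64)*(-840))*(-13) = (√(-29)*(-840))*(-13) = ((I*√29)*(-840))*(-13) = -840*I*√29*(-13) = 10920*I*√29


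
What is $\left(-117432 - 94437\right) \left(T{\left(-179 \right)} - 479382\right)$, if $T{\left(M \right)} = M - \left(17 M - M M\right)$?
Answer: $94170897513$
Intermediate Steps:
$T{\left(M \right)} = M^{2} - 16 M$ ($T{\left(M \right)} = M + \left(M^{2} - 17 M\right) = M^{2} - 16 M$)
$\left(-117432 - 94437\right) \left(T{\left(-179 \right)} - 479382\right) = \left(-117432 - 94437\right) \left(- 179 \left(-16 - 179\right) - 479382\right) = - 211869 \left(\left(-179\right) \left(-195\right) - 479382\right) = - 211869 \left(34905 - 479382\right) = \left(-211869\right) \left(-444477\right) = 94170897513$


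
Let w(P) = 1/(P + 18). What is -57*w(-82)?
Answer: 57/64 ≈ 0.89063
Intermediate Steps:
w(P) = 1/(18 + P)
-57*w(-82) = -57/(18 - 82) = -57/(-64) = -57*(-1/64) = 57/64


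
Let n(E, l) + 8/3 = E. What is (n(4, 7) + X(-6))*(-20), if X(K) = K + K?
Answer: 640/3 ≈ 213.33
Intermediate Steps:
n(E, l) = -8/3 + E
X(K) = 2*K
(n(4, 7) + X(-6))*(-20) = ((-8/3 + 4) + 2*(-6))*(-20) = (4/3 - 12)*(-20) = -32/3*(-20) = 640/3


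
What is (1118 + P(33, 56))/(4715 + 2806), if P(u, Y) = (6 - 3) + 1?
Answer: 374/2507 ≈ 0.14918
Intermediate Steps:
P(u, Y) = 4 (P(u, Y) = 3 + 1 = 4)
(1118 + P(33, 56))/(4715 + 2806) = (1118 + 4)/(4715 + 2806) = 1122/7521 = 1122*(1/7521) = 374/2507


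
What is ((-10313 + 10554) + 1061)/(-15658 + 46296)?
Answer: 651/15319 ≈ 0.042496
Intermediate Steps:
((-10313 + 10554) + 1061)/(-15658 + 46296) = (241 + 1061)/30638 = 1302*(1/30638) = 651/15319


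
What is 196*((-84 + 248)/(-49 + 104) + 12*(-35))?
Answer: -4495456/55 ≈ -81736.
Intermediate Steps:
196*((-84 + 248)/(-49 + 104) + 12*(-35)) = 196*(164/55 - 420) = 196*(-22936/55) = -4495456/55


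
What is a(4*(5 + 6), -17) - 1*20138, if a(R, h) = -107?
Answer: -20245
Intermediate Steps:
a(4*(5 + 6), -17) - 1*20138 = -107 - 1*20138 = -107 - 20138 = -20245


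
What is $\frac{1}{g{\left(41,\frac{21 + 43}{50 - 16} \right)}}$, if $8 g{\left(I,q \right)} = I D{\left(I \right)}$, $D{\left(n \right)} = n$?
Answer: $\frac{8}{1681} \approx 0.0047591$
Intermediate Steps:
$g{\left(I,q \right)} = \frac{I^{2}}{8}$ ($g{\left(I,q \right)} = \frac{I I}{8} = \frac{I^{2}}{8}$)
$\frac{1}{g{\left(41,\frac{21 + 43}{50 - 16} \right)}} = \frac{1}{\frac{1}{8} \cdot 41^{2}} = \frac{1}{\frac{1}{8} \cdot 1681} = \frac{1}{\frac{1681}{8}} = \frac{8}{1681}$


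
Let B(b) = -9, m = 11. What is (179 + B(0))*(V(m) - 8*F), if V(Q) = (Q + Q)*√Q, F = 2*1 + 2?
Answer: -5440 + 3740*√11 ≈ 6964.2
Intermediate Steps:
F = 4 (F = 2 + 2 = 4)
V(Q) = 2*Q^(3/2) (V(Q) = (2*Q)*√Q = 2*Q^(3/2))
(179 + B(0))*(V(m) - 8*F) = (179 - 9)*(2*11^(3/2) - 8*4) = 170*(2*(11*√11) - 32) = 170*(22*√11 - 32) = 170*(-32 + 22*√11) = -5440 + 3740*√11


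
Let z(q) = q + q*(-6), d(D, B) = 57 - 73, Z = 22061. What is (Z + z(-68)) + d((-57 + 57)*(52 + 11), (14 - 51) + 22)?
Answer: 22385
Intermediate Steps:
d(D, B) = -16
z(q) = -5*q (z(q) = q - 6*q = -5*q)
(Z + z(-68)) + d((-57 + 57)*(52 + 11), (14 - 51) + 22) = (22061 - 5*(-68)) - 16 = (22061 + 340) - 16 = 22401 - 16 = 22385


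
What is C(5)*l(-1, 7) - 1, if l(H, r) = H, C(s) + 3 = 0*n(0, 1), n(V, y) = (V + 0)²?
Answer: 2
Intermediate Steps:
n(V, y) = V²
C(s) = -3 (C(s) = -3 + 0*0² = -3 + 0*0 = -3 + 0 = -3)
C(5)*l(-1, 7) - 1 = -3*(-1) - 1 = 3 - 1 = 2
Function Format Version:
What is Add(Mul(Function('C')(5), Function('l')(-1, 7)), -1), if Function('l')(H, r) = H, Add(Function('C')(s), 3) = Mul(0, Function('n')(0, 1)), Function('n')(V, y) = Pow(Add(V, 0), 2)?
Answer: 2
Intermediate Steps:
Function('n')(V, y) = Pow(V, 2)
Function('C')(s) = -3 (Function('C')(s) = Add(-3, Mul(0, Pow(0, 2))) = Add(-3, Mul(0, 0)) = Add(-3, 0) = -3)
Add(Mul(Function('C')(5), Function('l')(-1, 7)), -1) = Add(Mul(-3, -1), -1) = Add(3, -1) = 2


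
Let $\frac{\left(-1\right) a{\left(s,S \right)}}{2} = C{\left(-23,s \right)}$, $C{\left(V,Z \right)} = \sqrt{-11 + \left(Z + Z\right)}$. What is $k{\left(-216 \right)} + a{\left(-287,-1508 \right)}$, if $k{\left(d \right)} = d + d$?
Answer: $-432 - 6 i \sqrt{65} \approx -432.0 - 48.374 i$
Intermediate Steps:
$C{\left(V,Z \right)} = \sqrt{-11 + 2 Z}$
$a{\left(s,S \right)} = - 2 \sqrt{-11 + 2 s}$
$k{\left(d \right)} = 2 d$
$k{\left(-216 \right)} + a{\left(-287,-1508 \right)} = 2 \left(-216\right) - 2 \sqrt{-11 + 2 \left(-287\right)} = -432 - 2 \sqrt{-11 - 574} = -432 - 2 \sqrt{-585} = -432 - 2 \cdot 3 i \sqrt{65} = -432 - 6 i \sqrt{65}$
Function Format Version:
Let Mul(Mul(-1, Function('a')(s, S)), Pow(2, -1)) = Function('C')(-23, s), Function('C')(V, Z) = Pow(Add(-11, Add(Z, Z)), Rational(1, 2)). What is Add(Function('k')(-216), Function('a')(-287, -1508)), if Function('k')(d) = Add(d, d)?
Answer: Add(-432, Mul(-6, I, Pow(65, Rational(1, 2)))) ≈ Add(-432.00, Mul(-48.374, I))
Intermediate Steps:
Function('C')(V, Z) = Pow(Add(-11, Mul(2, Z)), Rational(1, 2))
Function('a')(s, S) = Mul(-2, Pow(Add(-11, Mul(2, s)), Rational(1, 2)))
Function('k')(d) = Mul(2, d)
Add(Function('k')(-216), Function('a')(-287, -1508)) = Add(Mul(2, -216), Mul(-2, Pow(Add(-11, Mul(2, -287)), Rational(1, 2)))) = Add(-432, Mul(-2, Pow(Add(-11, -574), Rational(1, 2)))) = Add(-432, Mul(-2, Pow(-585, Rational(1, 2)))) = Add(-432, Mul(-2, Mul(3, I, Pow(65, Rational(1, 2))))) = Add(-432, Mul(-6, I, Pow(65, Rational(1, 2))))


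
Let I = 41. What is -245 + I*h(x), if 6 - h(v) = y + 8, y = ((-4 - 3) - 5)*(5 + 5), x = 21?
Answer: 4593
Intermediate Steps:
y = -120 (y = (-7 - 5)*10 = -12*10 = -120)
h(v) = 118 (h(v) = 6 - (-120 + 8) = 6 - 1*(-112) = 6 + 112 = 118)
-245 + I*h(x) = -245 + 41*118 = -245 + 4838 = 4593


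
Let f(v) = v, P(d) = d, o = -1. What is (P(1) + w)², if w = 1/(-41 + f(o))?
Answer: 1681/1764 ≈ 0.95295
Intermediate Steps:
w = -1/42 (w = 1/(-41 - 1) = 1/(-42) = -1/42 ≈ -0.023810)
(P(1) + w)² = (1 - 1/42)² = (41/42)² = 1681/1764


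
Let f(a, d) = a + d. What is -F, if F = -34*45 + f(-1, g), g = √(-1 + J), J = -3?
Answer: 1531 - 2*I ≈ 1531.0 - 2.0*I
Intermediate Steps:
g = 2*I (g = √(-1 - 3) = √(-4) = 2*I ≈ 2.0*I)
F = -1531 + 2*I (F = -34*45 + (-1 + 2*I) = -1530 + (-1 + 2*I) = -1531 + 2*I ≈ -1531.0 + 2.0*I)
-F = -(-1531 + 2*I) = 1531 - 2*I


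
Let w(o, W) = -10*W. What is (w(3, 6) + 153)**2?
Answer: 8649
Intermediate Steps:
(w(3, 6) + 153)**2 = (-10*6 + 153)**2 = (-60 + 153)**2 = 93**2 = 8649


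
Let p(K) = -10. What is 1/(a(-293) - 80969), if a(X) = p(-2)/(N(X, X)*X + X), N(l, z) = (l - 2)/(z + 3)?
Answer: -34281/2775697709 ≈ -1.2350e-5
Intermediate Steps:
N(l, z) = (-2 + l)/(3 + z)
a(X) = -10/(X + X*(-2 + X)/(3 + X)) (a(X) = -10/(((-2 + X)/(3 + X))*X + X) = -10/(X*(-2 + X)/(3 + X) + X) = -10/(X + X*(-2 + X)/(3 + X)))
1/(a(-293) - 80969) = 1/(10*(-3 - 1*(-293))/(-293*(1 + 2*(-293))) - 80969) = 1/(10*(-1/293)*(-3 + 293)/(1 - 586) - 80969) = 1/(10*(-1/293)*290/(-585) - 80969) = 1/(10*(-1/293)*(-1/585)*290 - 80969) = 1/(580/34281 - 80969) = 1/(-2775697709/34281) = -34281/2775697709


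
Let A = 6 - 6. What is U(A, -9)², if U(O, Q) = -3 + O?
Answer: 9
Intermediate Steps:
A = 0
U(A, -9)² = (-3 + 0)² = (-3)² = 9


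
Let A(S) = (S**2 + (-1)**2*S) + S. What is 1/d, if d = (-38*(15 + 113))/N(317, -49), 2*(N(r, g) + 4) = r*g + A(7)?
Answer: 7739/4864 ≈ 1.5911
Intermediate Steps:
A(S) = S**2 + 2*S (A(S) = (S**2 + 1*S) + S = (S**2 + S) + S = (S + S**2) + S = S**2 + 2*S)
N(r, g) = 55/2 + g*r/2 (N(r, g) = -4 + (r*g + 7*(2 + 7))/2 = -4 + (g*r + 7*9)/2 = -4 + (g*r + 63)/2 = -4 + (63 + g*r)/2 = -4 + (63/2 + g*r/2) = 55/2 + g*r/2)
d = 4864/7739 (d = (-38*(15 + 113))/(55/2 + (1/2)*(-49)*317) = (-38*128)/(55/2 - 15533/2) = -4864/(-7739) = -4864*(-1/7739) = 4864/7739 ≈ 0.62850)
1/d = 1/(4864/7739) = 7739/4864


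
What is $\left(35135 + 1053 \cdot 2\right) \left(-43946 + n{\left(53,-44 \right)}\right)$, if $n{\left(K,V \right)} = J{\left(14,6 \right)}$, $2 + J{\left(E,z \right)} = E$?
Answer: $-1636146094$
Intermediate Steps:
$J{\left(E,z \right)} = -2 + E$
$n{\left(K,V \right)} = 12$ ($n{\left(K,V \right)} = -2 + 14 = 12$)
$\left(35135 + 1053 \cdot 2\right) \left(-43946 + n{\left(53,-44 \right)}\right) = \left(35135 + 1053 \cdot 2\right) \left(-43946 + 12\right) = \left(35135 + 2106\right) \left(-43934\right) = 37241 \left(-43934\right) = -1636146094$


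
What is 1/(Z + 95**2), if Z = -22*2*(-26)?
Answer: 1/10169 ≈ 9.8338e-5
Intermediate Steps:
Z = 1144 (Z = -44*(-26) = 1144)
1/(Z + 95**2) = 1/(1144 + 95**2) = 1/(1144 + 9025) = 1/10169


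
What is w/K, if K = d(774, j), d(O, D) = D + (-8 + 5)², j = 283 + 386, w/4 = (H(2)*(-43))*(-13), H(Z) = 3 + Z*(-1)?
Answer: 1118/339 ≈ 3.2979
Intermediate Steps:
H(Z) = 3 - Z
w = 2236 (w = 4*(((3 - 1*2)*(-43))*(-13)) = 4*(((3 - 2)*(-43))*(-13)) = 4*((1*(-43))*(-13)) = 4*(-43*(-13)) = 4*559 = 2236)
j = 669
d(O, D) = 9 + D (d(O, D) = D + (-3)² = D + 9 = 9 + D)
K = 678 (K = 9 + 669 = 678)
w/K = 2236/678 = 2236*(1/678) = 1118/339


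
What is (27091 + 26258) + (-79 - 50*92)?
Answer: 48670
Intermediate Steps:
(27091 + 26258) + (-79 - 50*92) = 53349 + (-79 - 4600) = 53349 - 4679 = 48670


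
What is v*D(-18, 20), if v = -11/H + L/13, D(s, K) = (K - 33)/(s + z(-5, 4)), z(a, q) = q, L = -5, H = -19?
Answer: 24/133 ≈ 0.18045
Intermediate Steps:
D(s, K) = (-33 + K)/(4 + s) (D(s, K) = (K - 33)/(s + 4) = (-33 + K)/(4 + s))
v = 48/247 (v = -11/(-19) - 5/13 = -11*(-1/19) - 5*1/13 = 11/19 - 5/13 = 48/247 ≈ 0.19433)
v*D(-18, 20) = 48*((-33 + 20)/(4 - 18))/247 = 48*(-13/(-14))/247 = 48*(-1/14*(-13))/247 = (48/247)*(13/14) = 24/133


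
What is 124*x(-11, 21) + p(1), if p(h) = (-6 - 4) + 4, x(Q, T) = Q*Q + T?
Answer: 17602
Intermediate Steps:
x(Q, T) = T + Q² (x(Q, T) = Q² + T = T + Q²)
p(h) = -6 (p(h) = -10 + 4 = -6)
124*x(-11, 21) + p(1) = 124*(21 + (-11)²) - 6 = 124*(21 + 121) - 6 = 124*142 - 6 = 17608 - 6 = 17602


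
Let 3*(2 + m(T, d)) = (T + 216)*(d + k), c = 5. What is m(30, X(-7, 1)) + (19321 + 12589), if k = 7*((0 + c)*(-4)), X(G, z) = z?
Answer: 20510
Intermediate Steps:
k = -140 (k = 7*((0 + 5)*(-4)) = 7*(5*(-4)) = 7*(-20) = -140)
m(T, d) = -2 + (-140 + d)*(216 + T)/3 (m(T, d) = -2 + ((T + 216)*(d - 140))/3 = -2 + ((216 + T)*(-140 + d))/3 = -2 + ((-140 + d)*(216 + T))/3 = -2 + (-140 + d)*(216 + T)/3)
m(30, X(-7, 1)) + (19321 + 12589) = (-10082 + 72*1 - 140/3*30 + (⅓)*30*1) + (19321 + 12589) = (-10082 + 72 - 1400 + 10) + 31910 = -11400 + 31910 = 20510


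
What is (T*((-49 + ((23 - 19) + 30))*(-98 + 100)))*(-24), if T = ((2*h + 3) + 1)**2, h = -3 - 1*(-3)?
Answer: 11520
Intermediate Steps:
h = 0 (h = -3 + 3 = 0)
T = 16 (T = ((2*0 + 3) + 1)**2 = ((0 + 3) + 1)**2 = (3 + 1)**2 = 4**2 = 16)
(T*((-49 + ((23 - 19) + 30))*(-98 + 100)))*(-24) = (16*((-49 + ((23 - 19) + 30))*(-98 + 100)))*(-24) = (16*((-49 + (4 + 30))*2))*(-24) = (16*((-49 + 34)*2))*(-24) = (16*(-15*2))*(-24) = (16*(-30))*(-24) = -480*(-24) = 11520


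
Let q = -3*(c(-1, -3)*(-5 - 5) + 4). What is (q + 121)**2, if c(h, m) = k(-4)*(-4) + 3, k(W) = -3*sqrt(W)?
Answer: -478799 + 286560*I ≈ -4.788e+5 + 2.8656e+5*I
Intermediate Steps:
c(h, m) = 3 + 24*I (c(h, m) = -6*I*(-4) + 3 = 24*I + 3 = 3 + 24*I)
q = 78 + 720*I (q = -3*((3 + 24*I)*(-5 - 5) + 4) = -3*((3 + 24*I)*(-10) + 4) = -3*((-30 - 240*I) + 4) = -3*(-26 - 240*I) = 78 + 720*I ≈ 78.0 + 720.0*I)
(q + 121)**2 = ((78 + 720*I) + 121)**2 = (199 + 720*I)**2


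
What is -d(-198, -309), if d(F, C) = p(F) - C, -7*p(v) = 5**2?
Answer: -2138/7 ≈ -305.43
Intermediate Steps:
p(v) = -25/7 (p(v) = -1/7*5**2 = -1/7*25 = -25/7)
d(F, C) = -25/7 - C
-d(-198, -309) = -(-25/7 - 1*(-309)) = -(-25/7 + 309) = -1*2138/7 = -2138/7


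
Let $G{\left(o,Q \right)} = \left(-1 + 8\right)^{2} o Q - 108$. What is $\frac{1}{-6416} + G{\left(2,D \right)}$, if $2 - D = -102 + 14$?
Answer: $\frac{55896191}{6416} \approx 8712.0$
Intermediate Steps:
$D = 90$ ($D = 2 - \left(-102 + 14\right) = 2 - -88 = 2 + 88 = 90$)
$G{\left(o,Q \right)} = -108 + 49 Q o$ ($G{\left(o,Q \right)} = 7^{2} o Q - 108 = 49 o Q - 108 = 49 Q o - 108 = -108 + 49 Q o$)
$\frac{1}{-6416} + G{\left(2,D \right)} = \frac{1}{-6416} - \left(108 - 8820\right) = - \frac{1}{6416} + \left(-108 + 8820\right) = - \frac{1}{6416} + 8712 = \frac{55896191}{6416}$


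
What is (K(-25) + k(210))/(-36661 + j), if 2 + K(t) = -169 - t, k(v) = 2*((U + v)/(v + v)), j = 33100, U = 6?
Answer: 5074/124635 ≈ 0.040711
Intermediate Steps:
k(v) = (6 + v)/v (k(v) = 2*((6 + v)/(v + v)) = 2*((6 + v)/((2*v))) = 2*((6 + v)*(1/(2*v))) = 2*((6 + v)/(2*v)) = (6 + v)/v)
K(t) = -171 - t (K(t) = -2 + (-169 - t) = -171 - t)
(K(-25) + k(210))/(-36661 + j) = ((-171 - 1*(-25)) + (6 + 210)/210)/(-36661 + 33100) = ((-171 + 25) + (1/210)*216)/(-3561) = (-146 + 36/35)*(-1/3561) = -5074/35*(-1/3561) = 5074/124635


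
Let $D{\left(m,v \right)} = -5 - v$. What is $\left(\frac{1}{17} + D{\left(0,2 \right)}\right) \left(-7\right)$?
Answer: $\frac{826}{17} \approx 48.588$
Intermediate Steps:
$\left(\frac{1}{17} + D{\left(0,2 \right)}\right) \left(-7\right) = \left(\frac{1}{17} - 7\right) \left(-7\right) = \left(- \frac{118}{17}\right) \left(-7\right) = \frac{826}{17}$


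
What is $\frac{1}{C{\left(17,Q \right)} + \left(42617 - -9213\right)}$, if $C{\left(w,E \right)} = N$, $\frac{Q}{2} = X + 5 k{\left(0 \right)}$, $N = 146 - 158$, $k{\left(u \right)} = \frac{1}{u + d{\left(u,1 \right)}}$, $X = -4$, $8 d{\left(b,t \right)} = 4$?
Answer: $\frac{1}{51818} \approx 1.9298 \cdot 10^{-5}$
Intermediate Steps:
$d{\left(b,t \right)} = \frac{1}{2}$ ($d{\left(b,t \right)} = \frac{1}{8} \cdot 4 = \frac{1}{2}$)
$k{\left(u \right)} = \frac{1}{\frac{1}{2} + u}$ ($k{\left(u \right)} = \frac{1}{u + \frac{1}{2}} = \frac{1}{\frac{1}{2} + u}$)
$N = -12$ ($N = 146 - 158 = -12$)
$Q = 12$ ($Q = 2 \left(-4 + 5 \frac{2}{1 + 2 \cdot 0}\right) = 2 \left(-4 + 5 \frac{2}{1 + 0}\right) = 2 \left(-4 + 5 \cdot \frac{2}{1}\right) = 2 \left(-4 + 5 \cdot 2 \cdot 1\right) = 2 \left(-4 + 5 \cdot 2\right) = 2 \left(-4 + 10\right) = 2 \cdot 6 = 12$)
$C{\left(w,E \right)} = -12$
$\frac{1}{C{\left(17,Q \right)} + \left(42617 - -9213\right)} = \frac{1}{-12 + \left(42617 - -9213\right)} = \frac{1}{-12 + \left(42617 + 9213\right)} = \frac{1}{-12 + 51830} = \frac{1}{51818}$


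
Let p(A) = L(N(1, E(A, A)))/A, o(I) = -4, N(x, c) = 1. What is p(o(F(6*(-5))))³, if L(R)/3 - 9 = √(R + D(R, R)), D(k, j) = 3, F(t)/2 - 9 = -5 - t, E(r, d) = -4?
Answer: -35937/64 ≈ -561.52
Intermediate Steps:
F(t) = 8 - 2*t (F(t) = 18 + 2*(-5 - t) = 18 + (-10 - 2*t) = 8 - 2*t)
L(R) = 27 + 3*√(3 + R) (L(R) = 27 + 3*√(R + 3) = 27 + 3*√(3 + R))
p(A) = 33/A (p(A) = (27 + 3*√(3 + 1))/A = (27 + 3*√4)/A = (27 + 3*2)/A = (27 + 6)/A = 33/A)
p(o(F(6*(-5))))³ = (33/(-4))³ = (33*(-¼))³ = (-33/4)³ = -35937/64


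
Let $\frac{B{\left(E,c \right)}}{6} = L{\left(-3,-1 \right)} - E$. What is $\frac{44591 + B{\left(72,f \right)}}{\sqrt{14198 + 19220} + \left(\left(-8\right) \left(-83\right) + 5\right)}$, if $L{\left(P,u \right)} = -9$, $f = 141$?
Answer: $\frac{29506245}{414143} - \frac{308735 \sqrt{682}}{414143} \approx 51.778$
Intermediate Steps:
$B{\left(E,c \right)} = -54 - 6 E$ ($B{\left(E,c \right)} = 6 \left(-9 - E\right) = -54 - 6 E$)
$\frac{44591 + B{\left(72,f \right)}}{\sqrt{14198 + 19220} + \left(\left(-8\right) \left(-83\right) + 5\right)} = \frac{44591 - 486}{\sqrt{14198 + 19220} + \left(\left(-8\right) \left(-83\right) + 5\right)} = \frac{44591 - 486}{\sqrt{33418} + \left(664 + 5\right)} = \frac{44591 - 486}{7 \sqrt{682} + 669} = \frac{44105}{669 + 7 \sqrt{682}}$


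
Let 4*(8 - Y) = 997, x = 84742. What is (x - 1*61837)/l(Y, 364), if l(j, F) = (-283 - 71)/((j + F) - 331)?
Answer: 6359955/472 ≈ 13474.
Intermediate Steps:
Y = -965/4 (Y = 8 - 1/4*997 = 8 - 997/4 = -965/4 ≈ -241.25)
l(j, F) = -354/(-331 + F + j) (l(j, F) = -354/((F + j) - 331) = -354/(-331 + F + j))
(x - 1*61837)/l(Y, 364) = (84742 - 1*61837)/((-354/(-331 + 364 - 965/4))) = (84742 - 61837)/((-354/(-833/4))) = 22905/((-354*(-4/833))) = 22905/(1416/833) = 22905*(833/1416) = 6359955/472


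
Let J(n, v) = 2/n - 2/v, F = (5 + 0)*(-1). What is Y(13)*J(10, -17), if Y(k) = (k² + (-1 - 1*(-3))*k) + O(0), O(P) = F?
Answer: 1026/17 ≈ 60.353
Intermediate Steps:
F = -5 (F = 5*(-1) = -5)
O(P) = -5
Y(k) = -5 + k² + 2*k (Y(k) = (k² + (-1 - 1*(-3))*k) - 5 = (k² + (-1 + 3)*k) - 5 = (k² + 2*k) - 5 = -5 + k² + 2*k)
J(n, v) = -2/v + 2/n
Y(13)*J(10, -17) = (-5 + 13² + 2*13)*(-2/(-17) + 2/10) = (-5 + 169 + 26)*(-2*(-1/17) + 2*(⅒)) = 190*(2/17 + ⅕) = 190*(27/85) = 1026/17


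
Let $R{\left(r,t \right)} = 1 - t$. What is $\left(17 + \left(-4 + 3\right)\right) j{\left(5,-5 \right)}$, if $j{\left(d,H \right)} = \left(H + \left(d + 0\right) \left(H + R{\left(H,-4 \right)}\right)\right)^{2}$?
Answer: $400$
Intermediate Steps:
$j{\left(d,H \right)} = \left(H + d \left(5 + H\right)\right)^{2}$ ($j{\left(d,H \right)} = \left(H + \left(d + 0\right) \left(H + \left(1 - -4\right)\right)\right)^{2} = \left(H + d \left(H + \left(1 + 4\right)\right)\right)^{2} = \left(H + d \left(H + 5\right)\right)^{2} = \left(H + d \left(5 + H\right)\right)^{2}$)
$\left(17 + \left(-4 + 3\right)\right) j{\left(5,-5 \right)} = \left(17 + \left(-4 + 3\right)\right) \left(-5 + 5 \cdot 5 - 25\right)^{2} = \left(17 - 1\right) \left(-5 + 25 - 25\right)^{2} = 16 \left(-5\right)^{2} = 16 \cdot 25 = 400$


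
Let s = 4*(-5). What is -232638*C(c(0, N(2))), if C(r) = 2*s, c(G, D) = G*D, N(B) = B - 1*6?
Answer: 9305520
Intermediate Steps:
s = -20
N(B) = -6 + B (N(B) = B - 6 = -6 + B)
c(G, D) = D*G
C(r) = -40 (C(r) = 2*(-20) = -40)
-232638*C(c(0, N(2))) = -232638*(-40) = 9305520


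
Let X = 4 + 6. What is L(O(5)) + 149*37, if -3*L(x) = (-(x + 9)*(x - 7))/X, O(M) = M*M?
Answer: 27667/5 ≈ 5533.4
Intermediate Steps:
X = 10
O(M) = M²
L(x) = (-7 + x)*(9 + x)/30 (L(x) = -(-(x + 9)*(x - 7))/(3*10) = -(-(9 + x)*(-7 + x))/(3*10) = -(-(-7 + x)*(9 + x))/(3*10) = -(-1)*(-7 + x)*(9 + x)/30 = (-7 + x)*(9 + x)/30)
L(O(5)) + 149*37 = (-21/10 + (1/15)*5² + (5²)²/30) + 149*37 = (-21/10 + (1/15)*25 + (1/30)*25²) + 5513 = (-21/10 + 5/3 + (1/30)*625) + 5513 = (-21/10 + 5/3 + 125/6) + 5513 = 102/5 + 5513 = 27667/5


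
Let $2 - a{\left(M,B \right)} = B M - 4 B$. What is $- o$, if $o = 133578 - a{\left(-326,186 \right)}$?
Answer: $-72196$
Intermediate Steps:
$a{\left(M,B \right)} = 2 + 4 B - B M$ ($a{\left(M,B \right)} = 2 - \left(B M - 4 B\right) = 2 - \left(- 4 B + B M\right) = 2 + 4 B - B M$)
$o = 72196$ ($o = 133578 - \left(2 + 4 \cdot 186 - 186 \left(-326\right)\right) = 133578 - \left(2 + 744 + 60636\right) = 133578 - 61382 = 72196$)
$- o = \left(-1\right) 72196 = -72196$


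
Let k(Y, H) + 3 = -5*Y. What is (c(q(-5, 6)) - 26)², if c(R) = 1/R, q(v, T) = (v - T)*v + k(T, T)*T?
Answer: 13830961/20449 ≈ 676.36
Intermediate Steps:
k(Y, H) = -3 - 5*Y
q(v, T) = T*(-3 - 5*T) + v*(v - T) (q(v, T) = (v - T)*v + (-3 - 5*T)*T = v*(v - T) + T*(-3 - 5*T) = T*(-3 - 5*T) + v*(v - T))
(c(q(-5, 6)) - 26)² = (1/((-5)² - 1*6*(-5) - 1*6*(3 + 5*6)) - 26)² = (1/(25 + 30 - 1*6*(3 + 30)) - 26)² = (1/(25 + 30 - 1*6*33) - 26)² = (1/(25 + 30 - 198) - 26)² = (1/(-143) - 26)² = (-1/143 - 26)² = (-3719/143)² = 13830961/20449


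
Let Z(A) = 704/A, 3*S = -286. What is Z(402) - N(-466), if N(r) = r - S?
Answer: 24952/67 ≈ 372.42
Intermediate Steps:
S = -286/3 (S = (1/3)*(-286) = -286/3 ≈ -95.333)
N(r) = 286/3 + r (N(r) = r - 1*(-286/3) = r + 286/3 = 286/3 + r)
Z(402) - N(-466) = 704/402 - (286/3 - 466) = 704*(1/402) - 1*(-1112/3) = 352/201 + 1112/3 = 24952/67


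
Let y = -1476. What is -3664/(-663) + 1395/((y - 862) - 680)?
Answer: 3377689/666978 ≈ 5.0642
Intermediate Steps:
-3664/(-663) + 1395/((y - 862) - 680) = -3664/(-663) + 1395/((-1476 - 862) - 680) = -3664*(-1/663) + 1395/(-2338 - 680) = 3664/663 + 1395/(-3018) = 3664/663 + 1395*(-1/3018) = 3664/663 - 465/1006 = 3377689/666978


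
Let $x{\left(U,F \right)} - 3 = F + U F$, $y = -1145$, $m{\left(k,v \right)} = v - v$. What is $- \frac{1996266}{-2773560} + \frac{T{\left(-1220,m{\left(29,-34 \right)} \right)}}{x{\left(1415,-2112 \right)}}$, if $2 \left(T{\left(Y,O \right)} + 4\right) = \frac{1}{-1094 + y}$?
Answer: $\frac{106086347502851}{147393334937260} \approx 0.71975$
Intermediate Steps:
$m{\left(k,v \right)} = 0$
$T{\left(Y,O \right)} = - \frac{17913}{4478}$ ($T{\left(Y,O \right)} = -4 + \frac{1}{2 \left(-1094 - 1145\right)} = -4 + \frac{1}{2 \left(-2239\right)} = -4 + \frac{1}{2} \left(- \frac{1}{2239}\right) = -4 - \frac{1}{4478} = - \frac{17913}{4478}$)
$x{\left(U,F \right)} = 3 + F + F U$ ($x{\left(U,F \right)} = 3 + \left(F + U F\right) = 3 + \left(F + F U\right) = 3 + F + F U$)
$- \frac{1996266}{-2773560} + \frac{T{\left(-1220,m{\left(29,-34 \right)} \right)}}{x{\left(1415,-2112 \right)}} = - \frac{1996266}{-2773560} - \frac{17913}{4478 \left(3 - 2112 - 2988480\right)} = \left(-1996266\right) \left(- \frac{1}{2773560}\right) - \frac{17913}{4478 \left(3 - 2112 - 2988480\right)} = \frac{332711}{462260} - \frac{17913}{4478 \left(-2990589\right)} = \frac{332711}{462260} - - \frac{853}{637707502} = \frac{332711}{462260} + \frac{853}{637707502} = \frac{106086347502851}{147393334937260}$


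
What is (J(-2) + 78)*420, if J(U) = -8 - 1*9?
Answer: 25620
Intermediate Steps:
J(U) = -17 (J(U) = -8 - 9 = -17)
(J(-2) + 78)*420 = (-17 + 78)*420 = 61*420 = 25620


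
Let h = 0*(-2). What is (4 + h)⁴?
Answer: 256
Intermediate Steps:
h = 0
(4 + h)⁴ = (4 + 0)⁴ = 4⁴ = 256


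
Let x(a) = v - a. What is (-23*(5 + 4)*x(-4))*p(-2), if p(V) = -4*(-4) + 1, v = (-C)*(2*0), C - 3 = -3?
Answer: -14076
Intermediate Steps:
C = 0 (C = 3 - 3 = 0)
v = 0 (v = (-1*0)*(2*0) = 0*0 = 0)
p(V) = 17 (p(V) = 16 + 1 = 17)
x(a) = -a (x(a) = 0 - a = -a)
(-23*(5 + 4)*x(-4))*p(-2) = -23*(5 + 4)*(-1*(-4))*17 = -207*4*17 = -23*36*17 = -828*17 = -14076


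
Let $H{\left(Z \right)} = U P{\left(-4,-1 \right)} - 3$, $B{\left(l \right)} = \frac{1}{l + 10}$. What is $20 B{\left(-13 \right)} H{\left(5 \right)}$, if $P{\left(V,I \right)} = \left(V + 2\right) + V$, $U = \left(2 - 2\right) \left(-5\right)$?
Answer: $20$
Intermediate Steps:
$B{\left(l \right)} = \frac{1}{10 + l}$
$U = 0$ ($U = 0 \left(-5\right) = 0$)
$P{\left(V,I \right)} = 2 + 2 V$ ($P{\left(V,I \right)} = \left(2 + V\right) + V = 2 + 2 V$)
$H{\left(Z \right)} = -3$ ($H{\left(Z \right)} = 0 \left(2 + 2 \left(-4\right)\right) - 3 = 0 \left(2 - 8\right) - 3 = 0 \left(-6\right) - 3 = 0 - 3 = -3$)
$20 B{\left(-13 \right)} H{\left(5 \right)} = \frac{20}{10 - 13} \left(-3\right) = \frac{20}{-3} \left(-3\right) = 20 \left(- \frac{1}{3}\right) \left(-3\right) = \left(- \frac{20}{3}\right) \left(-3\right) = 20$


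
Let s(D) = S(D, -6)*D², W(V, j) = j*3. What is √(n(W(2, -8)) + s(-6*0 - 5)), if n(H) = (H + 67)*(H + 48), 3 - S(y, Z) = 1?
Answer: √1082 ≈ 32.894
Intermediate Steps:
S(y, Z) = 2 (S(y, Z) = 3 - 1*1 = 3 - 1 = 2)
W(V, j) = 3*j
s(D) = 2*D²
n(H) = (48 + H)*(67 + H) (n(H) = (67 + H)*(48 + H) = (48 + H)*(67 + H))
√(n(W(2, -8)) + s(-6*0 - 5)) = √((3216 + (3*(-8))² + 115*(3*(-8))) + 2*(-6*0 - 5)²) = √((3216 + (-24)² + 115*(-24)) + 2*(0 - 5)²) = √((3216 + 576 - 2760) + 2*(-5)²) = √(1032 + 2*25) = √(1032 + 50) = √1082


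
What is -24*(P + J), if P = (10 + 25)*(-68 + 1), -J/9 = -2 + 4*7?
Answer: 61896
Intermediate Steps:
J = -234 (J = -9*(-2 + 4*7) = -9*(-2 + 28) = -9*26 = -234)
P = -2345 (P = 35*(-67) = -2345)
-24*(P + J) = -24*(-2345 - 234) = -24*(-2579) = 61896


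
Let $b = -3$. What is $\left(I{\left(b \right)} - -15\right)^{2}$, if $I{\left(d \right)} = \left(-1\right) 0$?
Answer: $225$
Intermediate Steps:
$I{\left(d \right)} = 0$
$\left(I{\left(b \right)} - -15\right)^{2} = \left(0 - -15\right)^{2} = \left(0 + 15\right)^{2} = 15^{2} = 225$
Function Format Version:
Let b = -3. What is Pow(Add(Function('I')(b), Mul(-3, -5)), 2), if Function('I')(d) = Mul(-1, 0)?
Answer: 225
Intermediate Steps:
Function('I')(d) = 0
Pow(Add(Function('I')(b), Mul(-3, -5)), 2) = Pow(Add(0, Mul(-3, -5)), 2) = Pow(Add(0, 15), 2) = Pow(15, 2) = 225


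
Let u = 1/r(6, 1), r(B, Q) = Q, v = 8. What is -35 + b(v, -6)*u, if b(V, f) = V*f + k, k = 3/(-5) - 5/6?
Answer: -2533/30 ≈ -84.433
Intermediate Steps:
u = 1 (u = 1/1 = 1)
k = -43/30 (k = 3*(-⅕) - 5*⅙ = -⅗ - ⅚ = -43/30 ≈ -1.4333)
b(V, f) = -43/30 + V*f (b(V, f) = V*f - 43/30 = -43/30 + V*f)
-35 + b(v, -6)*u = -35 + (-43/30 + 8*(-6))*1 = -35 + (-43/30 - 48)*1 = -35 - 1483/30*1 = -35 - 1483/30 = -2533/30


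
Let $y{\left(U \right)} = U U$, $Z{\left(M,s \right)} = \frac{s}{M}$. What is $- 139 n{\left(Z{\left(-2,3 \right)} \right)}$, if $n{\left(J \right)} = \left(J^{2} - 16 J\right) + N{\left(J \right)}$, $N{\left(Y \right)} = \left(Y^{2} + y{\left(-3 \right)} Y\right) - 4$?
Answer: $-1529$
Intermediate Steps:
$y{\left(U \right)} = U^{2}$
$N{\left(Y \right)} = -4 + Y^{2} + 9 Y$ ($N{\left(Y \right)} = \left(Y^{2} + \left(-3\right)^{2} Y\right) - 4 = \left(Y^{2} + 9 Y\right) - 4 = -4 + Y^{2} + 9 Y$)
$n{\left(J \right)} = -4 - 7 J + 2 J^{2}$ ($n{\left(J \right)} = \left(J^{2} - 16 J\right) + \left(-4 + J^{2} + 9 J\right) = -4 - 7 J + 2 J^{2}$)
$- 139 n{\left(Z{\left(-2,3 \right)} \right)} = - 139 \left(-4 - 7 \frac{3}{-2} + 2 \left(\frac{3}{-2}\right)^{2}\right) = - 139 \left(-4 - 7 \cdot 3 \left(- \frac{1}{2}\right) + 2 \left(3 \left(- \frac{1}{2}\right)\right)^{2}\right) = - 139 \left(-4 - - \frac{21}{2} + 2 \left(- \frac{3}{2}\right)^{2}\right) = - 139 \left(-4 + \frac{21}{2} + 2 \cdot \frac{9}{4}\right) = - 139 \left(-4 + \frac{21}{2} + \frac{9}{2}\right) = \left(-139\right) 11 = -1529$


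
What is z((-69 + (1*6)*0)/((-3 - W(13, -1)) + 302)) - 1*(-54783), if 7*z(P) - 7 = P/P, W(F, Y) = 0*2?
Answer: 383489/7 ≈ 54784.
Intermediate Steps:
W(F, Y) = 0
z(P) = 8/7 (z(P) = 1 + (P/P)/7 = 1 + (⅐)*1 = 1 + ⅐ = 8/7)
z((-69 + (1*6)*0)/((-3 - W(13, -1)) + 302)) - 1*(-54783) = 8/7 - 1*(-54783) = 8/7 + 54783 = 383489/7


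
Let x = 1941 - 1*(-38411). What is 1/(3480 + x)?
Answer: 1/43832 ≈ 2.2814e-5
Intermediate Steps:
x = 40352 (x = 1941 + 38411 = 40352)
1/(3480 + x) = 1/(3480 + 40352) = 1/43832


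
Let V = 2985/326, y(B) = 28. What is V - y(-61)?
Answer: -6143/326 ≈ -18.844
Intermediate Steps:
V = 2985/326 (V = 2985*(1/326) = 2985/326 ≈ 9.1564)
V - y(-61) = 2985/326 - 1*28 = 2985/326 - 28 = -6143/326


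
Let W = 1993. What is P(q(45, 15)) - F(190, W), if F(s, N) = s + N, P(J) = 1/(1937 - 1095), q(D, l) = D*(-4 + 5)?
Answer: -1838085/842 ≈ -2183.0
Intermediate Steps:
q(D, l) = D (q(D, l) = D*1 = D)
P(J) = 1/842
F(s, N) = N + s
P(q(45, 15)) - F(190, W) = 1/842 - (1993 + 190) = 1/842 - 1*2183 = 1/842 - 2183 = -1838085/842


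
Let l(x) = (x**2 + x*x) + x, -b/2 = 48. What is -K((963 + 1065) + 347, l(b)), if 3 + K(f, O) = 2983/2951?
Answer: 5870/2951 ≈ 1.9892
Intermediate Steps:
b = -96 (b = -2*48 = -96)
l(x) = x + 2*x**2 (l(x) = (x**2 + x**2) + x = 2*x**2 + x = x + 2*x**2)
K(f, O) = -5870/2951 (K(f, O) = -3 + 2983/2951 = -5870/2951)
-K((963 + 1065) + 347, l(b)) = -1*(-5870/2951) = 5870/2951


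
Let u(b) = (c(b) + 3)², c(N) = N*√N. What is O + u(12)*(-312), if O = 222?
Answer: -541722 - 44928*√3 ≈ -6.1954e+5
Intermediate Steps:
c(N) = N^(3/2)
u(b) = (3 + b^(3/2))² (u(b) = (b^(3/2) + 3)² = (3 + b^(3/2))²)
O + u(12)*(-312) = 222 + (3 + 12^(3/2))²*(-312) = 222 + (3 + 24*√3)²*(-312) = 222 - 312*(3 + 24*√3)²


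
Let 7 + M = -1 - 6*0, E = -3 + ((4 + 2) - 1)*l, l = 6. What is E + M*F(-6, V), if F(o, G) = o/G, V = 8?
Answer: 33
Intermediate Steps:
E = 27 (E = -3 + ((4 + 2) - 1)*6 = -3 + (6 - 1)*6 = -3 + 5*6 = -3 + 30 = 27)
M = -8 (M = -7 + (-1 - 6*0) = -7 + (-1 + 0) = -7 - 1 = -8)
E + M*F(-6, V) = 27 - (-48)/8 = 27 - 8*(-¾) = 27 + 6 = 33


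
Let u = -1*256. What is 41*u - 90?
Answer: -10586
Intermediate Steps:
u = -256
41*u - 90 = 41*(-256) - 90 = -10496 - 90 = -10586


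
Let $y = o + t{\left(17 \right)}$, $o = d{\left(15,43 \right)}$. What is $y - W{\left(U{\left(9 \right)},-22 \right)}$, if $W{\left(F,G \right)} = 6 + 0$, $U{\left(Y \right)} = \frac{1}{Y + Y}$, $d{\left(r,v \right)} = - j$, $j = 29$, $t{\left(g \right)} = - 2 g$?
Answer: $-69$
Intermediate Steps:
$d{\left(r,v \right)} = -29$ ($d{\left(r,v \right)} = \left(-1\right) 29 = -29$)
$o = -29$
$U{\left(Y \right)} = \frac{1}{2 Y}$
$W{\left(F,G \right)} = 6$
$y = -63$ ($y = -29 - 34 = -63$)
$y - W{\left(U{\left(9 \right)},-22 \right)} = -63 - 6 = -69$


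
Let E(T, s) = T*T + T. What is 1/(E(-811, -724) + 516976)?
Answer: 1/1173886 ≈ 8.5187e-7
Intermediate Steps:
E(T, s) = T + T² (E(T, s) = T² + T = T + T²)
1/(E(-811, -724) + 516976) = 1/(-811*(1 - 811) + 516976) = 1/(-811*(-810) + 516976) = 1/(656910 + 516976) = 1/1173886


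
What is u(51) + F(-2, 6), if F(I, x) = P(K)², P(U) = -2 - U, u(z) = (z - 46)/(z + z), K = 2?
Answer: 1637/102 ≈ 16.049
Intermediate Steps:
u(z) = (-46 + z)/(2*z) (u(z) = (-46 + z)/((2*z)) = (-46 + z)*(1/(2*z)) = (-46 + z)/(2*z))
F(I, x) = 16 (F(I, x) = (-2 - 1*2)² = (-2 - 2)² = (-4)² = 16)
u(51) + F(-2, 6) = (½)*(-46 + 51)/51 + 16 = (½)*(1/51)*5 + 16 = 5/102 + 16 = 1637/102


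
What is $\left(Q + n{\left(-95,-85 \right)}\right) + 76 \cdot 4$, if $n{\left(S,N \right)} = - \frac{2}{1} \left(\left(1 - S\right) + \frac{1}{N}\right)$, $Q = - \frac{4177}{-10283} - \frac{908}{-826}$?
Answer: $\frac{5854605199}{51569245} \approx 113.53$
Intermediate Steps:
$Q = \frac{913369}{606697}$ ($Q = \left(-4177\right) \left(- \frac{1}{10283}\right) - - \frac{454}{413} = \frac{4177}{10283} + \frac{454}{413} = \frac{913369}{606697} \approx 1.5055$)
$n{\left(S,N \right)} = -2 - \frac{2}{N} + 2 S$ ($n{\left(S,N \right)} = \left(-2\right) 1 \left(1 + \frac{1}{N} - S\right) = - 2 \left(1 + \frac{1}{N} - S\right) = -2 - \frac{2}{N} + 2 S$)
$\left(Q + n{\left(-95,-85 \right)}\right) + 76 \cdot 4 = \left(\frac{913369}{606697} - \left(192 - \frac{2}{85}\right)\right) + 76 \cdot 4 = \left(\frac{913369}{606697} - \frac{16318}{85}\right) + 304 = - \frac{9822445281}{51569245} + 304 = \frac{5854605199}{51569245}$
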